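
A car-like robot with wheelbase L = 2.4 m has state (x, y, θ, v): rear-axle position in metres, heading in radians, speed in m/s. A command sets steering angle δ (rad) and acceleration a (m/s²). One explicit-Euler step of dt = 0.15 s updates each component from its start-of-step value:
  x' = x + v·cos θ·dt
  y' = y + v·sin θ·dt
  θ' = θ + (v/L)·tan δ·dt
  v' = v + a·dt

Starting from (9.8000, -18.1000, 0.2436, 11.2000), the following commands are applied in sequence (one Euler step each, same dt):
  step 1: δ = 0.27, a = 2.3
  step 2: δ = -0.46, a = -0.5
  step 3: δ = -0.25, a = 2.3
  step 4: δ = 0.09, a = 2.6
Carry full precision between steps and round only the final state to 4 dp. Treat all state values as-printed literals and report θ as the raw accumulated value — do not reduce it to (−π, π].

after step 1 (δ=0.27, a=2.3): (11.430400, -17.694788, 0.437331, 11.545000)
after step 2 (δ=-0.46, a=-0.5): (12.999167, -16.961352, 0.079833, 11.470000)
after step 3 (δ=-0.25, a=2.3): (14.714187, -16.824144, -0.103215, 11.815000)
after step 4 (δ=0.09, a=2.6): (16.477005, -17.006742, -0.036575, 12.205000)

(16.4770, -17.0067, -0.0366, 12.2050)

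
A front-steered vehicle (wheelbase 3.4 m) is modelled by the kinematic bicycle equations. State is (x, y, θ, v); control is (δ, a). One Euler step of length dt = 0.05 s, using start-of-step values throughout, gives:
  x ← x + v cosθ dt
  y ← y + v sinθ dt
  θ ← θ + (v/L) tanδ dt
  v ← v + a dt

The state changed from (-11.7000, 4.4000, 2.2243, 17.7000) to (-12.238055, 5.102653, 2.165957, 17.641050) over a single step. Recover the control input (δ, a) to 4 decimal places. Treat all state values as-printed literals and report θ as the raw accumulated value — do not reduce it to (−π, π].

a = (v'−v)/dt = (-0.058950)/0.05 = -1.1790
Δθ = θ'−θ = -0.058343;  (v·dt/L) = 17.7000·0.05/3.4 = 0.260294
tan δ = Δθ·L/(v·dt) = -0.224143  →  δ = -0.2205

δ = -0.2205, a = -1.1790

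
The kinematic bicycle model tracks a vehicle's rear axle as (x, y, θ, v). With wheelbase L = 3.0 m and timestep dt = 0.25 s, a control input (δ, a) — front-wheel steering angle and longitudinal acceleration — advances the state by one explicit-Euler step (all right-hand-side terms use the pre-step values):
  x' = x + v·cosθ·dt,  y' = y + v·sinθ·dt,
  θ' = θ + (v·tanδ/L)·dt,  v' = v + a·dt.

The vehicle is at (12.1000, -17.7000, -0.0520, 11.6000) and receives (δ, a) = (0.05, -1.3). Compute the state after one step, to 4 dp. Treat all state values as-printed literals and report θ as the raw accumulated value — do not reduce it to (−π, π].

(14.9961, -17.8507, -0.0036, 11.2750)

x' = 12.1000 + 11.6000·cos(-0.0520)·0.25 = 14.9961
y' = -17.7000 + 11.6000·sin(-0.0520)·0.25 = -17.8507
θ' = -0.0520 + (11.6000/3.0)·tan(0.05)·0.25 = -0.0036
v' = 11.6000 − 1.3000·0.25 = 11.2750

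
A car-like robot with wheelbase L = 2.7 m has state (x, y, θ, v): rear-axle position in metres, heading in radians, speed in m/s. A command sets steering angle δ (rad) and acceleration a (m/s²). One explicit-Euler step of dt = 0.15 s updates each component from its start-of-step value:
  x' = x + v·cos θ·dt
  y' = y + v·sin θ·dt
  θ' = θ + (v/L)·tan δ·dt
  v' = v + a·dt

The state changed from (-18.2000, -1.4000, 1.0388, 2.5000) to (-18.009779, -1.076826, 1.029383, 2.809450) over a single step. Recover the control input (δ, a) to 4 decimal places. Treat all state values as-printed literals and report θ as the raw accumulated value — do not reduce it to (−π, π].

δ = -0.0677, a = 2.0630

a = (v'−v)/dt = (0.309450)/0.15 = 2.0630
Δθ = θ'−θ = -0.009417;  (v·dt/L) = 2.5000·0.15/2.7 = 0.138889
tan δ = Δθ·L/(v·dt) = -0.067802  →  δ = -0.0677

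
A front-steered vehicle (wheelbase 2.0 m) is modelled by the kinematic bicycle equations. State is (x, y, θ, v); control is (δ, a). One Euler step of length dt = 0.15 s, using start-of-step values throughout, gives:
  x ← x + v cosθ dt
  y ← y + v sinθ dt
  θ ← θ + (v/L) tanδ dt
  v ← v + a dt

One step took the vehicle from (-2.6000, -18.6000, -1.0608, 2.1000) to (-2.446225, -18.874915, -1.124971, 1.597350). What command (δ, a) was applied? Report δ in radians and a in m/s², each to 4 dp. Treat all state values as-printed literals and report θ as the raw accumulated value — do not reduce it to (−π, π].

a = (v'−v)/dt = (-0.502650)/0.15 = -3.3510
Δθ = θ'−θ = -0.064171;  (v·dt/L) = 2.1000·0.15/2.0 = 0.157500
tan δ = Δθ·L/(v·dt) = -0.407435  →  δ = -0.3869

δ = -0.3869, a = -3.3510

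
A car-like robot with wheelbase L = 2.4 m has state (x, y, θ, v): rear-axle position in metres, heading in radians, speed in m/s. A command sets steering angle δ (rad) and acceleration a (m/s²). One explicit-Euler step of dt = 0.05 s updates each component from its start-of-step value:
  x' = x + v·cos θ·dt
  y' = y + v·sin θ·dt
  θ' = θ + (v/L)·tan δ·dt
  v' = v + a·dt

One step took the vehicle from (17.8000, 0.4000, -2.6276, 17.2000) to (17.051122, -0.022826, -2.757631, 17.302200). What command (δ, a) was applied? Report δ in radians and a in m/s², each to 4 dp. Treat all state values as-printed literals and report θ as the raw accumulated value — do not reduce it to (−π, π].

a = (v'−v)/dt = (0.102200)/0.05 = 2.0440
Δθ = θ'−θ = -0.130031;  (v·dt/L) = 17.2000·0.05/2.4 = 0.358333
tan δ = Δθ·L/(v·dt) = -0.362877  →  δ = -0.3481

δ = -0.3481, a = 2.0440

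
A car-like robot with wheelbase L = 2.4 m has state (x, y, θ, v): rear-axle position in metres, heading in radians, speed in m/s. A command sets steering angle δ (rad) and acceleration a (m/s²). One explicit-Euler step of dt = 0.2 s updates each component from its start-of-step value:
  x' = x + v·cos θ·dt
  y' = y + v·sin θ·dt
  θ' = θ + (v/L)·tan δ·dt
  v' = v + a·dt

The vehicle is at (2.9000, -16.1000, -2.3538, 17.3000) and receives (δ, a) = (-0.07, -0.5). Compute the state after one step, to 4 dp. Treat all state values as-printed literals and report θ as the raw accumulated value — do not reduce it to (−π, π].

(0.4593, -18.5524, -2.4549, 17.2000)

x' = 2.9000 + 17.3000·cos(-2.3538)·0.2 = 0.4593
y' = -16.1000 + 17.3000·sin(-2.3538)·0.2 = -18.5524
θ' = -2.3538 + (17.3000/2.4)·tan(-0.07)·0.2 = -2.4549
v' = 17.3000 − 0.5000·0.2 = 17.2000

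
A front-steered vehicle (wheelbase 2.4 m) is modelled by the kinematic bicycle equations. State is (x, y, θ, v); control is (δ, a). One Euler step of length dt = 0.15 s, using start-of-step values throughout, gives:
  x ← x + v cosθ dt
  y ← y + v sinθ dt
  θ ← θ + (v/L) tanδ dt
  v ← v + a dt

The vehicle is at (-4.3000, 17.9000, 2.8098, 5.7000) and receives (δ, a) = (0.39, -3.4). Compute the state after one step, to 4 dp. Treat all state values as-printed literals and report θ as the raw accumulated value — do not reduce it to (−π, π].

(-5.1084, 18.1785, 2.9562, 5.1900)

x' = -4.3000 + 5.7000·cos(2.8098)·0.15 = -5.1084
y' = 17.9000 + 5.7000·sin(2.8098)·0.15 = 18.1785
θ' = 2.8098 + (5.7000/2.4)·tan(0.39)·0.15 = 2.9562
v' = 5.7000 − 3.4000·0.15 = 5.1900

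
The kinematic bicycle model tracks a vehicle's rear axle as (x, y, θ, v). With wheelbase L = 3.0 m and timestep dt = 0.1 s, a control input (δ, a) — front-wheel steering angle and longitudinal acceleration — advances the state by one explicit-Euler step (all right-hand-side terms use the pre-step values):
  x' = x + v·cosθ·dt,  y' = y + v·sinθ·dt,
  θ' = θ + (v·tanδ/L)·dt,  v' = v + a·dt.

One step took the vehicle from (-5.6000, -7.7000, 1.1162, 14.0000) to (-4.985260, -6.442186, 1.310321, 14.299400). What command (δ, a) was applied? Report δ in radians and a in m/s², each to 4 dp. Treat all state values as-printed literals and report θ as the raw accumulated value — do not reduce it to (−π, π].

a = (v'−v)/dt = (0.299400)/0.1 = 2.9940
Δθ = θ'−θ = 0.194121;  (v·dt/L) = 14.0000·0.1/3.0 = 0.466667
tan δ = Δθ·L/(v·dt) = 0.415974  →  δ = 0.3942

δ = 0.3942, a = 2.9940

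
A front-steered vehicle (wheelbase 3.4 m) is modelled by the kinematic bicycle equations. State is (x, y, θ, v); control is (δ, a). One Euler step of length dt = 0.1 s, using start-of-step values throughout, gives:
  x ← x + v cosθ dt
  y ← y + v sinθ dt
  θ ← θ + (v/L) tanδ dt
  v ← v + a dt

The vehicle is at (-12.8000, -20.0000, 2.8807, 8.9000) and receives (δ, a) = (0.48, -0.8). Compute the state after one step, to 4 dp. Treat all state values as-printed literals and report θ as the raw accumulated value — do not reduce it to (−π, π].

x' = -12.8000 + 8.9000·cos(2.8807)·0.1 = -13.6599
y' = -20.0000 + 8.9000·sin(2.8807)·0.1 = -19.7704
θ' = 2.8807 + (8.9000/3.4)·tan(0.48)·0.1 = 3.0170
v' = 8.9000 − 0.8000·0.1 = 8.8200

(-13.6599, -19.7704, 3.0170, 8.8200)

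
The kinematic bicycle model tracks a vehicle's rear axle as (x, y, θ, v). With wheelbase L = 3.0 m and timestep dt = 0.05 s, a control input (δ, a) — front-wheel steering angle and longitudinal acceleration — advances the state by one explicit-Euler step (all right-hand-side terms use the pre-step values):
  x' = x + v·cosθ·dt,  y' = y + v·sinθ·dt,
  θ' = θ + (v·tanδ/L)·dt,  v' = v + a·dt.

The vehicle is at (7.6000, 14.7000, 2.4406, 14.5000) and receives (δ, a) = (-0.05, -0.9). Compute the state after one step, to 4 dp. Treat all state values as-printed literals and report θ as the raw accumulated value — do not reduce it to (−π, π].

x' = 7.6000 + 14.5000·cos(2.4406)·0.05 = 7.0460
y' = 14.7000 + 14.5000·sin(2.4406)·0.05 = 15.1676
θ' = 2.4406 + (14.5000/3.0)·tan(-0.05)·0.05 = 2.4285
v' = 14.5000 − 0.9000·0.05 = 14.4550

(7.0460, 15.1676, 2.4285, 14.4550)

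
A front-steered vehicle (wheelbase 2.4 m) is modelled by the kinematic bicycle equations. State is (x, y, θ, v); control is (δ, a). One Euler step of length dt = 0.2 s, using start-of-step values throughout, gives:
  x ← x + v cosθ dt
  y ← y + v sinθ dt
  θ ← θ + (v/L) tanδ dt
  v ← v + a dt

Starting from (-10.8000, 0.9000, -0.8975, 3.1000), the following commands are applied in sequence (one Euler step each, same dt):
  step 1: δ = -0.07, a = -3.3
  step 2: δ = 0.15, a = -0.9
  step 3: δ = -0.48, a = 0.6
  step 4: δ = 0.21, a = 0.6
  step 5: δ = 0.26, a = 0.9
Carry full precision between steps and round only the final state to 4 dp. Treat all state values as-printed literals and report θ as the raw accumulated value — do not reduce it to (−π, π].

(-9.2711, -1.1215, -0.8852, 2.6800)

after step 1 (δ=-0.07, a=-3.3): (-10.413389, 0.415302, -0.915613, 2.440000)
after step 2 (δ=0.15, a=-0.9): (-10.116048, 0.028349, -0.884882, 2.260000)
after step 3 (δ=-0.48, a=0.6): (-9.829760, -0.321426, -0.982930, 2.380000)
after step 4 (δ=0.21, a=0.6): (-9.565777, -0.717518, -0.940657, 2.500000)
after step 5 (δ=0.26, a=0.9): (-9.271148, -1.121491, -0.885236, 2.680000)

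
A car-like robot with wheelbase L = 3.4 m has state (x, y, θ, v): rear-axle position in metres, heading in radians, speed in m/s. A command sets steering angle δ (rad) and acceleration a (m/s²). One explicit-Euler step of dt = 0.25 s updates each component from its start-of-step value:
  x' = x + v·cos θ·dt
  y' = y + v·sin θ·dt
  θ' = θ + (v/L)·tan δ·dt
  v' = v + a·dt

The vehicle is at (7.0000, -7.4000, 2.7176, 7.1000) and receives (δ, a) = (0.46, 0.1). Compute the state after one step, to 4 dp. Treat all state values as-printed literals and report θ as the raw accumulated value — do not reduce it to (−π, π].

(5.3822, -6.6698, 2.9763, 7.1250)

x' = 7.0000 + 7.1000·cos(2.7176)·0.25 = 5.3822
y' = -7.4000 + 7.1000·sin(2.7176)·0.25 = -6.6698
θ' = 2.7176 + (7.1000/3.4)·tan(0.46)·0.25 = 2.9763
v' = 7.1000 + 0.1000·0.25 = 7.1250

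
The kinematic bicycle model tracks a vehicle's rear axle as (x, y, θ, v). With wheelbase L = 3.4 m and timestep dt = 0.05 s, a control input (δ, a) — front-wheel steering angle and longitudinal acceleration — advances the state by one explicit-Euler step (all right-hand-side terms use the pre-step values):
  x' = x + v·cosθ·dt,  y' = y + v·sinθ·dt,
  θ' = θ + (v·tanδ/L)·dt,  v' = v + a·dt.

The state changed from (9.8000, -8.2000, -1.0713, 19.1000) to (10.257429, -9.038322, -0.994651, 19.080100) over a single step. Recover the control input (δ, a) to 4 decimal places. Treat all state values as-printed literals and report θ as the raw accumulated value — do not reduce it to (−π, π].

δ = 0.2664, a = -0.3980

a = (v'−v)/dt = (-0.019900)/0.05 = -0.3980
Δθ = θ'−θ = 0.076649;  (v·dt/L) = 19.1000·0.05/3.4 = 0.280882
tan δ = Δθ·L/(v·dt) = 0.272886  →  δ = 0.2664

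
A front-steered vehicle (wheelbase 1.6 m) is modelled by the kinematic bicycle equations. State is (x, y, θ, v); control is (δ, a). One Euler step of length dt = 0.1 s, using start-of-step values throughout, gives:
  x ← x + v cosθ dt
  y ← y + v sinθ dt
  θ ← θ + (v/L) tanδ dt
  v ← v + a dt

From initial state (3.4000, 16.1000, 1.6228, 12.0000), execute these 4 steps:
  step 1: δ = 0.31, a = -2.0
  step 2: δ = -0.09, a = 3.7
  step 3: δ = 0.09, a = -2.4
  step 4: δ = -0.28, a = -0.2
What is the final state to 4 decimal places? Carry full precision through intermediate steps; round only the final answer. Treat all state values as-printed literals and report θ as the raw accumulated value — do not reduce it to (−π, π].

after step 1 (δ=0.31, a=-2.0): (3.337624, 17.298378, 1.863046, 11.800000)
after step 2 (δ=-0.09, a=3.7): (2.997658, 18.428344, 1.796491, 12.170000)
after step 3 (δ=0.09, a=-2.4): (2.725313, 19.614479, 1.865133, 11.930000)
after step 4 (δ=-0.28, a=-0.2): (2.379218, 20.756174, 1.650725, 11.910000)

(2.3792, 20.7562, 1.6507, 11.9100)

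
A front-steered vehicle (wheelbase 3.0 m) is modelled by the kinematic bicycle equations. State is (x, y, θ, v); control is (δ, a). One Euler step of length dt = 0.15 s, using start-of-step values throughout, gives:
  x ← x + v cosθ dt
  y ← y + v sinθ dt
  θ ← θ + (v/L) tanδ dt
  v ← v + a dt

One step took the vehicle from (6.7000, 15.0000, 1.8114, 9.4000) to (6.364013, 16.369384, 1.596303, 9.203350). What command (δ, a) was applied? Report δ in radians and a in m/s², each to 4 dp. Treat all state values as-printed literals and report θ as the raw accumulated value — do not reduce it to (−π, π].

δ = -0.4292, a = -1.3110

a = (v'−v)/dt = (-0.196650)/0.15 = -1.3110
Δθ = θ'−θ = -0.215097;  (v·dt/L) = 9.4000·0.15/3.0 = 0.470000
tan δ = Δθ·L/(v·dt) = -0.457653  →  δ = -0.4292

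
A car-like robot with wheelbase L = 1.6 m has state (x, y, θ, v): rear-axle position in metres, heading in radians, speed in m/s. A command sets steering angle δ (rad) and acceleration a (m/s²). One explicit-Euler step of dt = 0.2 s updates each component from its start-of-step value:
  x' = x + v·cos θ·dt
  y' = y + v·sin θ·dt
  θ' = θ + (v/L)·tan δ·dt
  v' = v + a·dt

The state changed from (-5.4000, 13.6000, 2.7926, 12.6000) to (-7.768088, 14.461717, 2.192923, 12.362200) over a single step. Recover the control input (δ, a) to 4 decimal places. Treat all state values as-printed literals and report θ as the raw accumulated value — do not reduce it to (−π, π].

δ = -0.3638, a = -1.1890

a = (v'−v)/dt = (-0.237800)/0.2 = -1.1890
Δθ = θ'−θ = -0.599677;  (v·dt/L) = 12.6000·0.2/1.6 = 1.575000
tan δ = Δθ·L/(v·dt) = -0.380747  →  δ = -0.3638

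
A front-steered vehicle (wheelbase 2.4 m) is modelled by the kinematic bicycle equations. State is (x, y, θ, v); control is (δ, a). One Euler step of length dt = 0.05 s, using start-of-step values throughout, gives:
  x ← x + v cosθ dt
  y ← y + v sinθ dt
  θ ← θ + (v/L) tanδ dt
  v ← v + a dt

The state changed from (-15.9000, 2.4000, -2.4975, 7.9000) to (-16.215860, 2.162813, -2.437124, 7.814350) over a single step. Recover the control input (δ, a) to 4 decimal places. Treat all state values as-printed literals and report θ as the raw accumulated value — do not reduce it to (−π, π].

δ = 0.3516, a = -1.7130

a = (v'−v)/dt = (-0.085650)/0.05 = -1.7130
Δθ = θ'−θ = 0.060376;  (v·dt/L) = 7.9000·0.05/2.4 = 0.164583
tan δ = Δθ·L/(v·dt) = 0.366842  →  δ = 0.3516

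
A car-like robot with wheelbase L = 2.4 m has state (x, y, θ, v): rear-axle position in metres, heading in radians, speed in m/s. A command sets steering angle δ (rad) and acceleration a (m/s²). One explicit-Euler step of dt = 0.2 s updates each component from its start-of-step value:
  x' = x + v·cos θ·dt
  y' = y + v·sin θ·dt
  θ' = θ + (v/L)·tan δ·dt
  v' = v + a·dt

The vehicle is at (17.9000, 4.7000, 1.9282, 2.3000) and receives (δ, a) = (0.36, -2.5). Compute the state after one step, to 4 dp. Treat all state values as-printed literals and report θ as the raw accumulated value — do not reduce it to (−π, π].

(17.7391, 5.1309, 2.0003, 1.8000)

x' = 17.9000 + 2.3000·cos(1.9282)·0.2 = 17.7391
y' = 4.7000 + 2.3000·sin(1.9282)·0.2 = 5.1309
θ' = 1.9282 + (2.3000/2.4)·tan(0.36)·0.2 = 2.0003
v' = 2.3000 − 2.5000·0.2 = 1.8000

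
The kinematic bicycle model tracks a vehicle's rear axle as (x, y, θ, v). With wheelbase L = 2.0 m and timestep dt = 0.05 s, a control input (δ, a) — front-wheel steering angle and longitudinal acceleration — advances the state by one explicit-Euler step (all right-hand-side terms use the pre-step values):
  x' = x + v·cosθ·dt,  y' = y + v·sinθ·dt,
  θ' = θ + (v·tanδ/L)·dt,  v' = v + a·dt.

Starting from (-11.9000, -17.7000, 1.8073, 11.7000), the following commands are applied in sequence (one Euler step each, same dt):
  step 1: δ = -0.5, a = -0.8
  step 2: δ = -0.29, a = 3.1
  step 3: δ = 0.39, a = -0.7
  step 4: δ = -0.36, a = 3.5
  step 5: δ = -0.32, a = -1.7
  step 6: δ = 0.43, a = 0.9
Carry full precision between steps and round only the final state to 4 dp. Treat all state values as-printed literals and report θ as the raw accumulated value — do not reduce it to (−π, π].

(-12.0827, -14.1856, 1.6081, 11.9150)

after step 1 (δ=-0.5, a=-0.8): (-12.037068, -17.131285, 1.647507, 11.660000)
after step 2 (δ=-0.29, a=3.1): (-12.081747, -16.549999, 1.560519, 11.815000)
after step 3 (δ=0.39, a=-0.7): (-12.075676, -15.959280, 1.681935, 11.780000)
after step 4 (δ=-0.36, a=3.5): (-12.141001, -15.373914, 1.571084, 11.955000)
after step 5 (δ=-0.32, a=-1.7): (-12.141173, -14.776164, 1.472040, 11.870000)
after step 6 (δ=0.43, a=0.9): (-12.082656, -14.185556, 1.608136, 11.915000)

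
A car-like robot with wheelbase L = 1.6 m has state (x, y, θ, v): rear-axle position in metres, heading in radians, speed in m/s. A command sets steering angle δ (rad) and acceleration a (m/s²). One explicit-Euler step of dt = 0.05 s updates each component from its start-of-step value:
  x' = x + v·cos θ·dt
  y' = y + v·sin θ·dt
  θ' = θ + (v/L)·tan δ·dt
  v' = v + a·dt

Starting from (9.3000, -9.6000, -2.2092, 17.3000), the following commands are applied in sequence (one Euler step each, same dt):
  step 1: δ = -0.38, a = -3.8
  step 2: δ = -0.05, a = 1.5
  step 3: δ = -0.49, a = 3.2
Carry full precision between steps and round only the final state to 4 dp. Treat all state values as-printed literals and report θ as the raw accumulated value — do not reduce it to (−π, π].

(7.4765, -11.4032, -2.7383, 17.3450)

after step 1 (δ=-0.38, a=-3.8): (8.784534, -10.294637, -2.425133, 17.110000)
after step 2 (δ=-0.05, a=1.5): (8.139372, -10.856460, -2.451889, 17.185000)
after step 3 (δ=-0.49, a=3.2): (7.476516, -11.403208, -2.738335, 17.345000)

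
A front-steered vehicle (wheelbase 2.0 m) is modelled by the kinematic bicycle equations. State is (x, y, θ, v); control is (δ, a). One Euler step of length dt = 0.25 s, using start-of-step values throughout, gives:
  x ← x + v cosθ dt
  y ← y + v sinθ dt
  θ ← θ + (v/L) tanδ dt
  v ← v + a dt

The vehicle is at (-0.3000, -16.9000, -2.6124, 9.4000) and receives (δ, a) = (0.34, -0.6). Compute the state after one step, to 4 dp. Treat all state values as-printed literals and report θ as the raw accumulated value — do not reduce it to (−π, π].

(-2.3286, -18.0864, -2.1968, 9.2500)

x' = -0.3000 + 9.4000·cos(-2.6124)·0.25 = -2.3286
y' = -16.9000 + 9.4000·sin(-2.6124)·0.25 = -18.0864
θ' = -2.6124 + (9.4000/2.0)·tan(0.34)·0.25 = -2.1968
v' = 9.4000 − 0.6000·0.25 = 9.2500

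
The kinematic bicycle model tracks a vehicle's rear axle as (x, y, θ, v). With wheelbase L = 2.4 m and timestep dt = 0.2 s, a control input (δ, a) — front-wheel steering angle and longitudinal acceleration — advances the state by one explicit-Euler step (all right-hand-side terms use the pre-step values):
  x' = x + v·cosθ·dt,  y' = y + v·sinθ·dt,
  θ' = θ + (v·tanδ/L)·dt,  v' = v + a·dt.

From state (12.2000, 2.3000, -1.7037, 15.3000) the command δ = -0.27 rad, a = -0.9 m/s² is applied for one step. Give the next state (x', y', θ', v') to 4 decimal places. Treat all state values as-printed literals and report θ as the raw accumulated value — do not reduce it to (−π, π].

(11.7945, -0.7330, -2.0566, 15.1200)

x' = 12.2000 + 15.3000·cos(-1.7037)·0.2 = 11.7945
y' = 2.3000 + 15.3000·sin(-1.7037)·0.2 = -0.7330
θ' = -1.7037 + (15.3000/2.4)·tan(-0.27)·0.2 = -2.0566
v' = 15.3000 − 0.9000·0.2 = 15.1200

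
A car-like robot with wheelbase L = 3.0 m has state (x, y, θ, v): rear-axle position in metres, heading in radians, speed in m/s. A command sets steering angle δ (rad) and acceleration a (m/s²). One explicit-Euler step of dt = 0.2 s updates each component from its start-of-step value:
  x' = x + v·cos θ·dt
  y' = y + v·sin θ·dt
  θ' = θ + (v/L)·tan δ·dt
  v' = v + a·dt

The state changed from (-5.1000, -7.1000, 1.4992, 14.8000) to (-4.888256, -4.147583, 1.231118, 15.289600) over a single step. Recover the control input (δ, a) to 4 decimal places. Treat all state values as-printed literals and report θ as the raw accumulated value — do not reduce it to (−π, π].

a = (v'−v)/dt = (0.489600)/0.2 = 2.4480
Δθ = θ'−θ = -0.268082;  (v·dt/L) = 14.8000·0.2/3.0 = 0.986667
tan δ = Δθ·L/(v·dt) = -0.271705  →  δ = -0.2653

δ = -0.2653, a = 2.4480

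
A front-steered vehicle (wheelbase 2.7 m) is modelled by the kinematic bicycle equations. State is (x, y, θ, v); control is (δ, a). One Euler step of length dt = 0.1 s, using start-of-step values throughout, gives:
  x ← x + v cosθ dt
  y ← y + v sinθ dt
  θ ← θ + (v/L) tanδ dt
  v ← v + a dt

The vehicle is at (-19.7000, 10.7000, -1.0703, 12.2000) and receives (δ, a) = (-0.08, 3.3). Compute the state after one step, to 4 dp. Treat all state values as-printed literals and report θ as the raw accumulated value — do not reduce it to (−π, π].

x' = -19.7000 + 12.2000·cos(-1.0703)·0.1 = -19.1146
y' = 10.7000 + 12.2000·sin(-1.0703)·0.1 = 9.6296
θ' = -1.0703 + (12.2000/2.7)·tan(-0.08)·0.1 = -1.1065
v' = 12.2000 + 3.3000·0.1 = 12.5300

(-19.1146, 9.6296, -1.1065, 12.5300)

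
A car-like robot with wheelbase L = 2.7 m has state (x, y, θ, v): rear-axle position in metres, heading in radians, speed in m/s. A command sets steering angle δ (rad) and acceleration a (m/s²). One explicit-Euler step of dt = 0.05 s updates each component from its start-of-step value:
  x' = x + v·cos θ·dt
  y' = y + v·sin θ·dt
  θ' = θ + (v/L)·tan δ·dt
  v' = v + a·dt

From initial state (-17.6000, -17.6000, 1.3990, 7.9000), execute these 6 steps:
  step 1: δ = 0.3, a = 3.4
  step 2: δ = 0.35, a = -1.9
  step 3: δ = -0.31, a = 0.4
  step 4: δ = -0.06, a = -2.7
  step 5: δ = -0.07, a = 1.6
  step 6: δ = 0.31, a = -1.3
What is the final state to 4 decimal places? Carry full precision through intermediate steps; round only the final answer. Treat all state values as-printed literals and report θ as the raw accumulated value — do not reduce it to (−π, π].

after step 1 (δ=0.3, a=3.4): (-17.532474, -17.210815, 1.444255, 8.070000)
after step 2 (δ=0.35, a=-1.9): (-17.481550, -16.810541, 1.498806, 7.975000)
after step 3 (δ=-0.31, a=0.4): (-17.452869, -16.412824, 1.451499, 7.995000)
after step 4 (δ=-0.06, a=-2.7): (-17.405293, -16.015915, 1.442605, 7.860000)
after step 5 (δ=-0.07, a=1.6): (-17.355051, -15.626140, 1.432399, 7.940000)
after step 6 (δ=0.31, a=-1.3): (-17.300283, -15.232936, 1.479499, 7.875000)

(-17.3003, -15.2329, 1.4795, 7.8750)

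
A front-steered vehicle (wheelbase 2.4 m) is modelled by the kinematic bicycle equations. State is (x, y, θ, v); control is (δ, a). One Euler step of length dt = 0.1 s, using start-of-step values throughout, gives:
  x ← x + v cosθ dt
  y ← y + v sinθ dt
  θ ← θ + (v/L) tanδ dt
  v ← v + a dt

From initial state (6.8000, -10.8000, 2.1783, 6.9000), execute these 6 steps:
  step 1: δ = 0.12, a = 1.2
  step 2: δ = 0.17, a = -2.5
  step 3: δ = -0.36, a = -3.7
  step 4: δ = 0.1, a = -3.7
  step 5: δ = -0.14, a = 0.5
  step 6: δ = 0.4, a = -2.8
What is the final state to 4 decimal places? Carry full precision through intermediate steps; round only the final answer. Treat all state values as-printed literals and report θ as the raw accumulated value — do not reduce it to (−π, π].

after step 1 (δ=0.12, a=1.2): (6.406134, -10.233458, 2.212967, 7.020000)
after step 2 (δ=0.17, a=-2.5): (5.985682, -9.671298, 2.263176, 6.770000)
after step 3 (δ=-0.36, a=-3.7): (5.553505, -9.150191, 2.156999, 6.400000)
after step 4 (δ=0.1, a=-3.7): (5.199456, -8.617041, 2.183755, 6.030000)
after step 5 (δ=-0.14, a=0.5): (4.852556, -8.123818, 2.148348, 6.080000)
after step 6 (δ=0.4, a=-2.8): (4.520603, -7.614434, 2.255456, 5.800000)

(4.5206, -7.6144, 2.2555, 5.8000)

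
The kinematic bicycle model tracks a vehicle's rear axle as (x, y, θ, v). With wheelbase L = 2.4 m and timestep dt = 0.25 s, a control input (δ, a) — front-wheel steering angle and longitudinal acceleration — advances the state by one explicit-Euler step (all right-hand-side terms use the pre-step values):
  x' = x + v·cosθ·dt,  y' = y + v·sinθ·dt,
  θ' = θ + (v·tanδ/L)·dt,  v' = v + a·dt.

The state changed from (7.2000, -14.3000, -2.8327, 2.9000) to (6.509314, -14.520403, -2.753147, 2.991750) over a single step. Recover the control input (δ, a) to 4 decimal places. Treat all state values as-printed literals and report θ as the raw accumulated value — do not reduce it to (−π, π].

a = (v'−v)/dt = (0.091750)/0.25 = 0.3670
Δθ = θ'−θ = 0.079553;  (v·dt/L) = 2.9000·0.25/2.4 = 0.302083
tan δ = Δθ·L/(v·dt) = 0.263348  →  δ = 0.2575

δ = 0.2575, a = 0.3670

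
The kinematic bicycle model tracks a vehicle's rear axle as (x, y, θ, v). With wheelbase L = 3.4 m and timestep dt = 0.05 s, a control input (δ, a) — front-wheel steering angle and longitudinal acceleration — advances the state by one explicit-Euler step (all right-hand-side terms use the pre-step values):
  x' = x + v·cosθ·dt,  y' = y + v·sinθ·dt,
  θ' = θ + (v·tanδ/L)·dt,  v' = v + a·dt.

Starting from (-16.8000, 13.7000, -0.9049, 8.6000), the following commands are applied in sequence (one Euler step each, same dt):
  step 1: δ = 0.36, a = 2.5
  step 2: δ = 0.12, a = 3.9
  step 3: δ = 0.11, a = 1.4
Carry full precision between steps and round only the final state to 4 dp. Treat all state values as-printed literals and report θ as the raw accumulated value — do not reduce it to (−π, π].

after step 1 (δ=0.36, a=2.5): (-16.534361, 13.361864, -0.857296, 8.725000)
after step 2 (δ=0.12, a=3.9): (-16.248843, 13.032026, -0.841825, 8.920000)
after step 3 (δ=0.11, a=1.4): (-15.951761, 12.699372, -0.827337, 8.990000)

(-15.9518, 12.6994, -0.8273, 8.9900)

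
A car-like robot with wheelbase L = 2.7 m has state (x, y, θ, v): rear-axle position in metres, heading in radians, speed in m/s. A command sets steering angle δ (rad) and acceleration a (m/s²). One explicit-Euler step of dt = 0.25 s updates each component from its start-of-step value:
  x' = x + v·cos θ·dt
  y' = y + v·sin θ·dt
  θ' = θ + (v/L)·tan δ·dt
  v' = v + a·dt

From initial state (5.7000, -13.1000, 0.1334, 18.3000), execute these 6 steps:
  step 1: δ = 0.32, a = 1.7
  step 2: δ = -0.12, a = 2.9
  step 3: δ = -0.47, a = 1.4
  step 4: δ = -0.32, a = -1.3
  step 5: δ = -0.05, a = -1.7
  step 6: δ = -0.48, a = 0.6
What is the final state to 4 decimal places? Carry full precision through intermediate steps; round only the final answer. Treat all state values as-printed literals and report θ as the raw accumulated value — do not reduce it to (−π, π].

(27.1568, -17.7729, -2.0450, 19.2000)

after step 1 (δ=0.32, a=1.7): (10.234353, -12.491504, 0.694921, 18.725000)
after step 2 (δ=-0.12, a=2.9): (13.830041, -9.493983, 0.485861, 19.450000)
after step 3 (δ=-0.47, a=1.4): (18.129820, -7.223343, -0.428948, 19.800000)
after step 4 (δ=-0.32, a=-1.3): (22.631369, -9.282119, -1.036495, 19.475000)
after step 5 (δ=-0.05, a=-1.7): (25.110729, -13.472286, -1.126733, 19.050000)
after step 6 (δ=-0.48, a=0.6): (27.156760, -17.772886, -2.045032, 19.200000)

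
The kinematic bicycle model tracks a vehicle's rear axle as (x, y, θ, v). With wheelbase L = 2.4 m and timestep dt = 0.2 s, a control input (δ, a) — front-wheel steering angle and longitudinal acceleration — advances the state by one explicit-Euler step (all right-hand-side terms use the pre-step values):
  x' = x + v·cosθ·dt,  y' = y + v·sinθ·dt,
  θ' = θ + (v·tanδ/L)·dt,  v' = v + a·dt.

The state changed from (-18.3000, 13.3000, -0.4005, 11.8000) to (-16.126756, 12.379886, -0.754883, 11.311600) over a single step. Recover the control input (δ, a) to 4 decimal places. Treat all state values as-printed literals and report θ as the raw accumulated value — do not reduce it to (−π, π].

a = (v'−v)/dt = (-0.488400)/0.2 = -2.4420
Δθ = θ'−θ = -0.354383;  (v·dt/L) = 11.8000·0.2/2.4 = 0.983333
tan δ = Δθ·L/(v·dt) = -0.360389  →  δ = -0.3459

δ = -0.3459, a = -2.4420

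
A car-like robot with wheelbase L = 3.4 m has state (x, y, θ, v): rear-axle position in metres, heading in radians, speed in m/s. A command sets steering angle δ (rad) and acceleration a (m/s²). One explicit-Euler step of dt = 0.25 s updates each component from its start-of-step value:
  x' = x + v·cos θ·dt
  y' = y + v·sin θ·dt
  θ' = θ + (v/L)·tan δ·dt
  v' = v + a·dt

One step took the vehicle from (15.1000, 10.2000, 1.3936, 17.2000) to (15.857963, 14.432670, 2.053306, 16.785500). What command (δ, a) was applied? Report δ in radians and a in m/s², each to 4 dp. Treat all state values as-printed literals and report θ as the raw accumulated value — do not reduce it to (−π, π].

δ = 0.4808, a = -1.6580

a = (v'−v)/dt = (-0.414500)/0.25 = -1.6580
Δθ = θ'−θ = 0.659706;  (v·dt/L) = 17.2000·0.25/3.4 = 1.264706
tan δ = Δθ·L/(v·dt) = 0.521628  →  δ = 0.4808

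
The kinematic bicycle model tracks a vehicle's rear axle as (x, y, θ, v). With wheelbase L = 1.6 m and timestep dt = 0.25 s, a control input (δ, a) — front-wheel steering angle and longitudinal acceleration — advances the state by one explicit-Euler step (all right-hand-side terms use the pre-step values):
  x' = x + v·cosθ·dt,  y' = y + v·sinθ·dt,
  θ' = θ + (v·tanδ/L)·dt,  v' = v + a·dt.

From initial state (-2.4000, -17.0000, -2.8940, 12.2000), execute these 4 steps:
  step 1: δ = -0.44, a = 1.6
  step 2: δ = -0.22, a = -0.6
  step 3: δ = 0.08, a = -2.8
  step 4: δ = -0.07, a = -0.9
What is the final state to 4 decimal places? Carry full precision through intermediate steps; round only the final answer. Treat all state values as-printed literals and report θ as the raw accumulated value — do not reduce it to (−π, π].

(-11.0506, -10.7198, -4.2044, 11.5250)

after step 1 (δ=-0.44, a=1.6): (-5.356991, -17.747466, -3.791425, 12.600000)
after step 2 (δ=-0.22, a=-0.6): (-7.864974, -15.841548, -4.231676, 12.450000)
after step 3 (δ=0.08, a=-2.8): (-9.304229, -13.081802, -4.075718, 11.750000)
after step 4 (δ=-0.07, a=-0.9): (-11.050637, -10.719818, -4.204444, 11.525000)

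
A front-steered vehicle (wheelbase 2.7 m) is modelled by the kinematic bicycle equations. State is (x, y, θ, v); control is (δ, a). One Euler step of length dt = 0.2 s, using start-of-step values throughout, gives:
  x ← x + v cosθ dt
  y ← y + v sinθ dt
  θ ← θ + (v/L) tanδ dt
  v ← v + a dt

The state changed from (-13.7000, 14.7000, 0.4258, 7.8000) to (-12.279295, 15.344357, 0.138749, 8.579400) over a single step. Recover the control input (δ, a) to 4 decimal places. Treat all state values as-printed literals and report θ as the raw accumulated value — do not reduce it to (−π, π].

δ = -0.4611, a = 3.8970

a = (v'−v)/dt = (0.779400)/0.2 = 3.8970
Δθ = θ'−θ = -0.287051;  (v·dt/L) = 7.8000·0.2/2.7 = 0.577778
tan δ = Δθ·L/(v·dt) = -0.496819  →  δ = -0.4611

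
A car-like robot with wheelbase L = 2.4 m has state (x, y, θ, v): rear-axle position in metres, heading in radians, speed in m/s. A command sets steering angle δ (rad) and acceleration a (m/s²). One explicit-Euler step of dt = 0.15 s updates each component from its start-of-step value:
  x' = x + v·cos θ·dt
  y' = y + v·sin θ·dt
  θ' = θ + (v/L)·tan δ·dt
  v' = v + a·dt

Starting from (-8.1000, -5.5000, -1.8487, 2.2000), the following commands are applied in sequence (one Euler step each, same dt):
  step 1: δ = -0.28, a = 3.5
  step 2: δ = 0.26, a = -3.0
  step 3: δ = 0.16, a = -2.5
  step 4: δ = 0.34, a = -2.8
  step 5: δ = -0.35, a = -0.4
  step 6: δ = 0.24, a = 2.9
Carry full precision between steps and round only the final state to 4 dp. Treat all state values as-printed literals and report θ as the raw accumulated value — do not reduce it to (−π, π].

after step 1 (δ=-0.28, a=3.5): (-8.190532, -5.817339, -1.888239, 2.725000)
after step 2 (δ=0.26, a=-3.0): (-8.318119, -6.205666, -1.842932, 2.275000)
after step 3 (δ=0.16, a=-2.5): (-8.409843, -6.534358, -1.819986, 1.900000)
after step 4 (δ=0.34, a=-2.8): (-8.480129, -6.810555, -1.777980, 1.480000)
after step 5 (δ=-0.35, a=-0.4): (-8.525795, -7.027807, -1.811745, 1.420000)
after step 6 (δ=0.24, a=2.9): (-8.576622, -7.234654, -1.790026, 1.855000)

(-8.5766, -7.2347, -1.7900, 1.8550)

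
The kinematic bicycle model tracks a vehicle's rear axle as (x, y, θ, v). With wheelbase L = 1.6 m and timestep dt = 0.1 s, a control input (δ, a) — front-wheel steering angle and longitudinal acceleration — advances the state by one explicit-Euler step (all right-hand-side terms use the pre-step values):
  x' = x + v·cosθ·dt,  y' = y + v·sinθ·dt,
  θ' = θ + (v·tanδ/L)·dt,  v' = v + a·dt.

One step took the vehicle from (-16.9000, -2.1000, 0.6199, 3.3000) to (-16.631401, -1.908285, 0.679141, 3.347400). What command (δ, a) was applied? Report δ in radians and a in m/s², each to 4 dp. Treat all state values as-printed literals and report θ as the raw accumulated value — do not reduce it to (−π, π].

a = (v'−v)/dt = (0.047400)/0.1 = 0.4740
Δθ = θ'−θ = 0.059241;  (v·dt/L) = 3.3000·0.1/1.6 = 0.206250
tan δ = Δθ·L/(v·dt) = 0.287229  →  δ = 0.2797

δ = 0.2797, a = 0.4740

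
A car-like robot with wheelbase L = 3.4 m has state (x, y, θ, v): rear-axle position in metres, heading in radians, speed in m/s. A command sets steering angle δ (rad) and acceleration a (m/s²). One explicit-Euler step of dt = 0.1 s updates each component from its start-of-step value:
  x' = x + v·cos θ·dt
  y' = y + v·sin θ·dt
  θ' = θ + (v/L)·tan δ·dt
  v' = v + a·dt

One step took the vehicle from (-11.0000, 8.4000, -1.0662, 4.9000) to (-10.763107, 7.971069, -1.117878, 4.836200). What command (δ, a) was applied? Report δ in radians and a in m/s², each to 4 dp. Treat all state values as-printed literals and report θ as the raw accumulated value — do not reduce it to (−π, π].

δ = -0.3443, a = -0.6380

a = (v'−v)/dt = (-0.063800)/0.1 = -0.6380
Δθ = θ'−θ = -0.051678;  (v·dt/L) = 4.9000·0.1/3.4 = 0.144118
tan δ = Δθ·L/(v·dt) = -0.358582  →  δ = -0.3443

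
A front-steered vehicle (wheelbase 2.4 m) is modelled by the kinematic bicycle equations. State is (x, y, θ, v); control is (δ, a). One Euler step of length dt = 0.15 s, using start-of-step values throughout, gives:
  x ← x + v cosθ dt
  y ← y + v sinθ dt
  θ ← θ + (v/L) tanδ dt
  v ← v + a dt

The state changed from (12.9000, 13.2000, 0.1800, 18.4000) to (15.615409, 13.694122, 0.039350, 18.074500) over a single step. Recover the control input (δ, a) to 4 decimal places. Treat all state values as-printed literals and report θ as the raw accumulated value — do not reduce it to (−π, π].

a = (v'−v)/dt = (-0.325500)/0.15 = -2.1700
Δθ = θ'−θ = -0.140650;  (v·dt/L) = 18.4000·0.15/2.4 = 1.150000
tan δ = Δθ·L/(v·dt) = -0.122304  →  δ = -0.1217

δ = -0.1217, a = -2.1700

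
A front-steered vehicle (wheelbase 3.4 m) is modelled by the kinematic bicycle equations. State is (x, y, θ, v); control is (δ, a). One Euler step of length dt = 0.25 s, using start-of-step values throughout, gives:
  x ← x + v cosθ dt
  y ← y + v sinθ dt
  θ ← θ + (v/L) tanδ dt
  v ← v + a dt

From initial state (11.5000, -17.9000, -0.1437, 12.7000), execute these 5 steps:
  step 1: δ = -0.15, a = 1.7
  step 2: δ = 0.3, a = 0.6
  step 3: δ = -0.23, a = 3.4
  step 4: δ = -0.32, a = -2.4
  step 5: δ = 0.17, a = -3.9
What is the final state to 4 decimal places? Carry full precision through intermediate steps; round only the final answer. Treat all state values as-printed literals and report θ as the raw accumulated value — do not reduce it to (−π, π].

after step 1 (δ=-0.15, a=1.7): (14.642275, -18.354679, -0.284834, 13.125000)
after step 2 (δ=0.3, a=0.6): (17.791318, -19.276703, 0.013699, 13.275000)
after step 3 (δ=-0.23, a=3.4): (21.109757, -19.231242, -0.214849, 14.125000)
after step 4 (δ=-0.32, a=-2.4): (24.559818, -19.984106, -0.559031, 13.525000)
after step 5 (δ=0.17, a=-3.9): (27.426338, -21.777403, -0.388321, 12.550000)

(27.4263, -21.7774, -0.3883, 12.5500)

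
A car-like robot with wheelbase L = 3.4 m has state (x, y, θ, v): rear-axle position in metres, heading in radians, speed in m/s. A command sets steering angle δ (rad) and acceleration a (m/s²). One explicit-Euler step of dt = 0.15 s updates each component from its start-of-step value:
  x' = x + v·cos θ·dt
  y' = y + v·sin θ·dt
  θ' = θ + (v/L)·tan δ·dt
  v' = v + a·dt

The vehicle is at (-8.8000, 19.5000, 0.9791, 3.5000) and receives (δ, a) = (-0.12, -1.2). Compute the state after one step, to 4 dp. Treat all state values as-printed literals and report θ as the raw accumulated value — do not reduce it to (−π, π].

x' = -8.8000 + 3.5000·cos(0.9791)·0.15 = -8.5072
y' = 19.5000 + 3.5000·sin(0.9791)·0.15 = 19.9357
θ' = 0.9791 + (3.5000/3.4)·tan(-0.12)·0.15 = 0.9605
v' = 3.5000 − 1.2000·0.15 = 3.3200

(-8.5072, 19.9357, 0.9605, 3.3200)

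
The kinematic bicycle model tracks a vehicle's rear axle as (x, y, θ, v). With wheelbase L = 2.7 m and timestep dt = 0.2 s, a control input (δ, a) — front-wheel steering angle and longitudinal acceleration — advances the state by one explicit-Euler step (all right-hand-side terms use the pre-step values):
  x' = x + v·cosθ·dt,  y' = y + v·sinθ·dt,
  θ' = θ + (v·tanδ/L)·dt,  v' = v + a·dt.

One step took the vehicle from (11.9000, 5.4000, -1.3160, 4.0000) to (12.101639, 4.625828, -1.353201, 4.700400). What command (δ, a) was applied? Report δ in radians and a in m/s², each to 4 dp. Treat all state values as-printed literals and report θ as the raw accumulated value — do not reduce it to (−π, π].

a = (v'−v)/dt = (0.700400)/0.2 = 3.5020
Δθ = θ'−θ = -0.037201;  (v·dt/L) = 4.0000·0.2/2.7 = 0.296296
tan δ = Δθ·L/(v·dt) = -0.125553  →  δ = -0.1249

δ = -0.1249, a = 3.5020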